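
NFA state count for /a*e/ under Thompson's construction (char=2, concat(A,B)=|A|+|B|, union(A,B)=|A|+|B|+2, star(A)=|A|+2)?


Syntax tree has 2 char leaf(s), 0 union(s), 1 star(s)
chars contribute 2×2 = 4; each union adds +2; each star adds +2
Total: 4 + 0 + 2 = 6 states


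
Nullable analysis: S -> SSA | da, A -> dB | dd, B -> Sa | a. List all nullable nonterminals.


A nonterminal is nullable iff some alternative derives ε (directly, or every symbol in it is nullable)
Nullable: {}


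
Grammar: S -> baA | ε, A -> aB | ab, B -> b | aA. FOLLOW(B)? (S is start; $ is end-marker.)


$ ∈ FOLLOW(S). For each A -> αBβ: add FIRST(β)\{ε} to FOLLOW(B); if β nullable, add FOLLOW(A).
FOLLOW(B) = {$}


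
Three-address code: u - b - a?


Break into single-operator statements:
t1 = u - b
t2 = t1 - a


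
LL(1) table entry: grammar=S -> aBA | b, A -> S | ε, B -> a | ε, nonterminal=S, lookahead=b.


For [S, b]: 'b' ∈ FIRST(b)
Entry: S -> b


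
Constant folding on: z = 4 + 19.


4 + 19 = 23 at compile time
Optimized: z = 23


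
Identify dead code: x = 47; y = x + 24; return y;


x is read by y's definition; y is returned
No dead code


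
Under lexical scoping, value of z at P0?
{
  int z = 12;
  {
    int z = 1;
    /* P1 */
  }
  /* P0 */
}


z declared in the same block as P0
z = 12


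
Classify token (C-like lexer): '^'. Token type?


Pattern: operator symbol
Type: OPERATOR


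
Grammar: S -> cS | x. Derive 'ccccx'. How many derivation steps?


Derivation: S => cS => ccS => cccS => ccccS => ccccx
Steps: 5


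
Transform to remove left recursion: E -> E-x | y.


Left-recursive alternatives: E-x; non-recursive: y
Introduce E': E -> yE', E' -> -xE' | ε


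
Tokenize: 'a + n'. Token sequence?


Scan left to right, longest-match per lexeme
Tokens: ID(a), OP(+), ID(n)


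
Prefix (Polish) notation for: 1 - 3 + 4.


left-to-right (same/higher precedence on left): tree is (+ (- 1 3) 4)
Prefix: + - 1 3 4


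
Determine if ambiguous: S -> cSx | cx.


balanced c^n…x^n: each string has a unique parse
Unambiguous


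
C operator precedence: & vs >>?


'>>' is shift (level 8); '&' is bitwise AND (level 5)
Higher level binds tighter
'>>' has higher precedence than '&'


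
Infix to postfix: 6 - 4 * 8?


* has higher precedence, evaluate 4*8 first
Postfix: 6 4 8 * -


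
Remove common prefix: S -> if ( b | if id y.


Common prefix: 'if'
Factored: S -> if S', S' -> ( b | id y


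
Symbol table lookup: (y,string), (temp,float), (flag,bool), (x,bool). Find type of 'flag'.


Lookup 'flag' → type bool


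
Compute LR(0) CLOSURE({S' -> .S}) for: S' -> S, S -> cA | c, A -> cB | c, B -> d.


Start: S' -> .S
For each item with dot before a nonterminal B, add B -> .γ for every B-production
Closure: [S' -> .S, S -> .cA, S -> .c]


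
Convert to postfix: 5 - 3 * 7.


* has higher precedence, evaluate 3*7 first
Postfix: 5 3 7 * -


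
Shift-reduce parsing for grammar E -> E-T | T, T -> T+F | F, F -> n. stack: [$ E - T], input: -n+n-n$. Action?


handle 'E-T' on top; lookahead ∈ FOLLOW(E) = {-, $}
Action: reduce (E -> E-T)


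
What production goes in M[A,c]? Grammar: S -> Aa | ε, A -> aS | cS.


For [A, c]: 'c' ∈ FIRST(cS)
Entry: A -> cS


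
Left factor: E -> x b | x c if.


Common prefix: 'x'
Factored: E -> x E', E' -> b | c if


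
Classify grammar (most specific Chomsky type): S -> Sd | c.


Left-linear: every RHS is a terminal or one nonterminal followed by a terminal
Classification: Type 3 (Regular)


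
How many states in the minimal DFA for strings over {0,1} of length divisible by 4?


Track length mod 4: states 0..3, accept at 0
Minimal DFA: 4 states


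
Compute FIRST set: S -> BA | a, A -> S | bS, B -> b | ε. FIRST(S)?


Per alternative of S: FIRST(BA) = {a, b}; FIRST(a) = {a}
FIRST(S) = {a, b}


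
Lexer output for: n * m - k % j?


Scan left to right, longest-match per lexeme
Tokens: ID(n), OP(*), ID(m), OP(-), ID(k), OP(%), ID(j)


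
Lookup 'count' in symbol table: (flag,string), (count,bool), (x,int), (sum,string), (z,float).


Lookup 'count' → type bool


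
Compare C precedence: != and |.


'!=' is equality (level 6); '|' is bitwise OR (level 3)
Higher level binds tighter
'!=' has higher precedence than '|'


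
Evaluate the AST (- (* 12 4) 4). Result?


Evaluate inner: (* 12 4) = 48
Evaluate root: (- 48 4) = 44
Result: 44


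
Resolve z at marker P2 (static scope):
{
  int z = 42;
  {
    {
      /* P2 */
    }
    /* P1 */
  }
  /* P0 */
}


P2's block does not declare z; resolves to the enclosing declaration at depth 0
z = 42


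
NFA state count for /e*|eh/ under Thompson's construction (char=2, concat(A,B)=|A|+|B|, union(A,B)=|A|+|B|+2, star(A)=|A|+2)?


Syntax tree has 3 char leaf(s), 1 union(s), 1 star(s)
chars contribute 3×2 = 6; each union adds +2; each star adds +2
Total: 6 + 2 + 2 = 10 states


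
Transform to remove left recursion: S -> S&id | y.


Left-recursive alternatives: S&id; non-recursive: y
Introduce S': S -> yS', S' -> &idS' | ε


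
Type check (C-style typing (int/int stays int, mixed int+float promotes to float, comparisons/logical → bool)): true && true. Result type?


Operand types: bool && bool
Rule: logical operators take bool operands and yield bool
Result type: bool


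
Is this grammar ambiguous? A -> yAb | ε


balanced y^n…b^n: each string has a unique parse
Unambiguous


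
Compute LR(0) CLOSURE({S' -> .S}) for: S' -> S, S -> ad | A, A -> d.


Start: S' -> .S
For each item with dot before a nonterminal B, add B -> .γ for every B-production
Closure: [S' -> .S, S -> .ad, S -> .A, A -> .d]


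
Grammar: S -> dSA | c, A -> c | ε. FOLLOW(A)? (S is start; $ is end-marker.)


$ ∈ FOLLOW(S). For each A -> αBβ: add FIRST(β)\{ε} to FOLLOW(B); if β nullable, add FOLLOW(A).
FOLLOW(A) = {$, c}


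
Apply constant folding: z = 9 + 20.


9 + 20 = 29 at compile time
Optimized: z = 29


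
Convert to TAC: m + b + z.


Break into single-operator statements:
t1 = m + b
t2 = t1 + z


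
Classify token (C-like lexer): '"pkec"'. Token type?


Pattern: double-quoted sequence
Type: STRING_LITERAL


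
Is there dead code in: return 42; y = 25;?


statement follows a return and is unreachable
Dead: 'y = 25'


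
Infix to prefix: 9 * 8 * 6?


left-to-right (same/higher precedence on left): tree is (* (* 9 8) 6)
Prefix: * * 9 8 6


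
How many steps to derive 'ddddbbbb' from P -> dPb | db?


Derivation: P => dPb => ddPbb => dddPbbb => ddddbbbb
Steps: 4


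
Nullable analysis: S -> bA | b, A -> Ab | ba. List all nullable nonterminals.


A nonterminal is nullable iff some alternative derives ε (directly, or every symbol in it is nullable)
Nullable: {}


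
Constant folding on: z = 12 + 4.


12 + 4 = 16 at compile time
Optimized: z = 16


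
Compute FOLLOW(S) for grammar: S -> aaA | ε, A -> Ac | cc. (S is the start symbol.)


$ ∈ FOLLOW(S). For each A -> αBβ: add FIRST(β)\{ε} to FOLLOW(B); if β nullable, add FOLLOW(A).
FOLLOW(S) = {$}


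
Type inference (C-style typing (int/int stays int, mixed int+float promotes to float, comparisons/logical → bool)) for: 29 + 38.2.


Operand types: int + float
Rule: mixed int/float promotes to float; int/int stays int
Result type: float


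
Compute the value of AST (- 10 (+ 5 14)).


Evaluate inner: (+ 5 14) = 19
Evaluate root: (- 10 19) = -9
Result: -9


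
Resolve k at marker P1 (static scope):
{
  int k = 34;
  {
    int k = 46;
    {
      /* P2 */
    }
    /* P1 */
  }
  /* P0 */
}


k declared in the same block as P1
k = 46


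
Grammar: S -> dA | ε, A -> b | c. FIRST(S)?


Per alternative of S: FIRST(dA) = {d}; FIRST(ε) = {ε}
FIRST(S) = {d, ε}


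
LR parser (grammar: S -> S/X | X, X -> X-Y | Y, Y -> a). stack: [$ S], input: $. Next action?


start symbol S on stack, input exhausted
Action: accept


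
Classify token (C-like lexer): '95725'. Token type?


Pattern: digits only
Type: INTEGER_LITERAL


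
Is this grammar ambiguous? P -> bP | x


right-linear, alternatives start with distinct terminals 'b' vs 'x': unique leftmost derivation
Unambiguous


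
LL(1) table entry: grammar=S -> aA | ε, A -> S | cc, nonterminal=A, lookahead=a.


For [A, a]: 'a' ∈ FIRST(S)
Entry: A -> S


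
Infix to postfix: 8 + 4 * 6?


* has higher precedence, evaluate 4*6 first
Postfix: 8 4 6 * +


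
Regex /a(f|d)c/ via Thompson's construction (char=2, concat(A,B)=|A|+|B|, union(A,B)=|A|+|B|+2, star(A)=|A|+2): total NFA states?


Syntax tree has 4 char leaf(s), 1 union(s), 0 star(s)
chars contribute 4×2 = 8; each union adds +2; each star adds +2
Total: 8 + 2 + 0 = 10 states


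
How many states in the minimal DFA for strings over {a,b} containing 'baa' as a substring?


KMP-style automaton: 3 progress states + 1 absorbing accept = 4
Minimal DFA: 4 states


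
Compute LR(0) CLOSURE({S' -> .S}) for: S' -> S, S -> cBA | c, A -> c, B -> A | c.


Start: S' -> .S
For each item with dot before a nonterminal B, add B -> .γ for every B-production
Closure: [S' -> .S, S -> .cBA, S -> .c]


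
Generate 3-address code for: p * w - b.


Break into single-operator statements:
t1 = p * w
t2 = t1 - b


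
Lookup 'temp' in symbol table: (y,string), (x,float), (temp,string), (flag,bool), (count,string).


Lookup 'temp' → type string


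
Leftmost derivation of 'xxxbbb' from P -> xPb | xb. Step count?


Derivation: P => xPb => xxPbb => xxxbbb
Steps: 3


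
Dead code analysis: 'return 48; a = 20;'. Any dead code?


statement follows a return and is unreachable
Dead: 'a = 20'


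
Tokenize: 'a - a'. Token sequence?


Scan left to right, longest-match per lexeme
Tokens: ID(a), OP(-), ID(a)


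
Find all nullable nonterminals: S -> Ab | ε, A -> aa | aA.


A nonterminal is nullable iff some alternative derives ε (directly, or every symbol in it is nullable)
Nullable: {S}


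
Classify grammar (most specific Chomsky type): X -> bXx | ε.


Single nonterminal LHS, but b^n x^n is not regular
Classification: Type 2 (Context-Free)


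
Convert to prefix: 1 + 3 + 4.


left-to-right (same/higher precedence on left): tree is (+ (+ 1 3) 4)
Prefix: + + 1 3 4


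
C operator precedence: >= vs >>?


'>>' is shift (level 8); '>=' is relational (level 7)
Higher level binds tighter
'>>' has higher precedence than '>='


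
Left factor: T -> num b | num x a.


Common prefix: 'num'
Factored: T -> num T', T' -> b | x a


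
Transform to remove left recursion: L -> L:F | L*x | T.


Left-recursive alternatives: L:F, L*x; non-recursive: T
Introduce L': L -> TL', L' -> :FL' | *xL' | ε


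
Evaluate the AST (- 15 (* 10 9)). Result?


Evaluate inner: (* 10 9) = 90
Evaluate root: (- 15 90) = -75
Result: -75


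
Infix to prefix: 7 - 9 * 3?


'*' binds tighter: tree is (- 7 (* 9 3))
Prefix: - 7 * 9 3


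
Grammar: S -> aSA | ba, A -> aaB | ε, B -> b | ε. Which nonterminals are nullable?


A nonterminal is nullable iff some alternative derives ε (directly, or every symbol in it is nullable)
Nullable: {A, B}


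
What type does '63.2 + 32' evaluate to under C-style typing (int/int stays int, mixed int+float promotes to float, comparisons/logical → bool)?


Operand types: float + int
Rule: mixed int/float promotes to float; int/int stays int
Result type: float


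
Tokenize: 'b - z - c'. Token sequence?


Scan left to right, longest-match per lexeme
Tokens: ID(b), OP(-), ID(z), OP(-), ID(c)


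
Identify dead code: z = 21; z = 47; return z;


first assignment to z is overwritten before any read
Dead: 'z = 21'


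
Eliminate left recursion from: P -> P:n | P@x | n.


Left-recursive alternatives: P:n, P@x; non-recursive: n
Introduce P': P -> nP', P' -> :nP' | @xP' | ε


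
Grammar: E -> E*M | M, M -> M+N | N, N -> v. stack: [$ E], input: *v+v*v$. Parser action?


shift '*' to continue E -> E*M
Action: shift


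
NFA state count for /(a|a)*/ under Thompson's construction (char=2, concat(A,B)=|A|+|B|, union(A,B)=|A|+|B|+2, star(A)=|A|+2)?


Syntax tree has 2 char leaf(s), 1 union(s), 1 star(s)
chars contribute 2×2 = 4; each union adds +2; each star adds +2
Total: 4 + 2 + 2 = 8 states


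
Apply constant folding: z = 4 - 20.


4 - 20 = -16 at compile time
Optimized: z = -16


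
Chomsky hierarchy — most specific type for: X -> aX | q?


Right-linear: every RHS is a terminal or a terminal followed by one nonterminal
Classification: Type 3 (Regular)


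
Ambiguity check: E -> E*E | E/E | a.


'a*a/a' has two parse trees (no precedence encoded between * and /)
Ambiguous


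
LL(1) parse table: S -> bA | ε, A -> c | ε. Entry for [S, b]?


For [S, b]: 'b' ∈ FIRST(bA)
Entry: S -> bA


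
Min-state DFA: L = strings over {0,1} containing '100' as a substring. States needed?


KMP-style automaton: 3 progress states + 1 absorbing accept = 4
Minimal DFA: 4 states


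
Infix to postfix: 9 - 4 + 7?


Left to right (same or higher precedence on left)
Postfix: 9 4 - 7 +


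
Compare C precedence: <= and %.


'%' is multiplicative (level 10); '<=' is relational (level 7)
Higher level binds tighter
'%' has higher precedence than '<='


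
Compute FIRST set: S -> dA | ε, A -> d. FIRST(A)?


Per alternative of A: FIRST(d) = {d}
FIRST(A) = {d}


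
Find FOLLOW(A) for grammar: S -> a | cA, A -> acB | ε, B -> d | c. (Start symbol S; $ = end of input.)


$ ∈ FOLLOW(S). For each A -> αBβ: add FIRST(β)\{ε} to FOLLOW(B); if β nullable, add FOLLOW(A).
FOLLOW(A) = {$}


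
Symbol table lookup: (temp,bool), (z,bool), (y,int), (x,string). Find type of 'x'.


Lookup 'x' → type string


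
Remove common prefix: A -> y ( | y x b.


Common prefix: 'y'
Factored: A -> y A', A' -> ( | x b


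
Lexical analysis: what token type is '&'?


Pattern: operator symbol
Type: OPERATOR


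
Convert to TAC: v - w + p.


Break into single-operator statements:
t1 = v - w
t2 = t1 + p


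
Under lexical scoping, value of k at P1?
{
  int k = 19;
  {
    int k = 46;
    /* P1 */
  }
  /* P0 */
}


k declared in the same block as P1
k = 46


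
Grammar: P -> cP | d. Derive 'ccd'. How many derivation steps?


Derivation: P => cP => ccP => ccd
Steps: 3


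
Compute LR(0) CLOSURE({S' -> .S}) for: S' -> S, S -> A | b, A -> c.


Start: S' -> .S
For each item with dot before a nonterminal B, add B -> .γ for every B-production
Closure: [S' -> .S, S -> .A, S -> .b, A -> .c]


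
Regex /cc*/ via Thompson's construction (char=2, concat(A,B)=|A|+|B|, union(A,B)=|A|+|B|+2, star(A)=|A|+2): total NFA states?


Syntax tree has 2 char leaf(s), 0 union(s), 1 star(s)
chars contribute 2×2 = 4; each union adds +2; each star adds +2
Total: 4 + 0 + 2 = 6 states


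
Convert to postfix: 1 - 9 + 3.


Left to right (same or higher precedence on left)
Postfix: 1 9 - 3 +


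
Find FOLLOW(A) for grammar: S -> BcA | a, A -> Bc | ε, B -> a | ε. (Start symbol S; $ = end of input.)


$ ∈ FOLLOW(S). For each A -> αBβ: add FIRST(β)\{ε} to FOLLOW(B); if β nullable, add FOLLOW(A).
FOLLOW(A) = {$}


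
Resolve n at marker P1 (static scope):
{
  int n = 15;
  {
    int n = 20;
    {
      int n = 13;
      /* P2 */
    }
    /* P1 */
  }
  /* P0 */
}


n declared in the same block as P1
n = 20


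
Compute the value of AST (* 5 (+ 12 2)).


Evaluate inner: (+ 12 2) = 14
Evaluate root: (* 5 14) = 70
Result: 70


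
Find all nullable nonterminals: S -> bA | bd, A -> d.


A nonterminal is nullable iff some alternative derives ε (directly, or every symbol in it is nullable)
Nullable: {}


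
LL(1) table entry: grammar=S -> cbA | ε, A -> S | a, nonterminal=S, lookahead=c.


For [S, c]: 'c' ∈ FIRST(cbA)
Entry: S -> cbA


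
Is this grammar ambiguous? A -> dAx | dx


balanced d^n…x^n: each string has a unique parse
Unambiguous


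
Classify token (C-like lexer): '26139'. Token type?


Pattern: digits only
Type: INTEGER_LITERAL


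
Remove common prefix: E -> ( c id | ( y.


Common prefix: '('
Factored: E -> ( E', E' -> c id | y


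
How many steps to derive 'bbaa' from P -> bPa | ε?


Derivation: P => bPa => bbPaa => bbaa
Steps: 3


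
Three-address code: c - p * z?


Break into single-operator statements:
t1 = p * z
t2 = c - t1


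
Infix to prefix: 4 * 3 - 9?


left-to-right (same/higher precedence on left): tree is (- (* 4 3) 9)
Prefix: - * 4 3 9


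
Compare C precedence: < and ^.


'<' is relational (level 7); '^' is bitwise XOR (level 4)
Higher level binds tighter
'<' has higher precedence than '^'


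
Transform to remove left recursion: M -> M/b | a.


Left-recursive alternatives: M/b; non-recursive: a
Introduce M': M -> aM', M' -> /bM' | ε


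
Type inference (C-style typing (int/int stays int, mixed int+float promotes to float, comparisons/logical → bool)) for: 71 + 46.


Operand types: int + int
Rule: mixed int/float promotes to float; int/int stays int
Result type: int


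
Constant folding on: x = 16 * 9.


16 * 9 = 144 at compile time
Optimized: x = 144


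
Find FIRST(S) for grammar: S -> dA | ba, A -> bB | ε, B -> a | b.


Per alternative of S: FIRST(dA) = {d}; FIRST(ba) = {b}
FIRST(S) = {b, d}


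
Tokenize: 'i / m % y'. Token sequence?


Scan left to right, longest-match per lexeme
Tokens: ID(i), OP(/), ID(m), OP(%), ID(y)


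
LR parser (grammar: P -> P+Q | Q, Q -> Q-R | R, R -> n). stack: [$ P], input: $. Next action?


start symbol P on stack, input exhausted
Action: accept


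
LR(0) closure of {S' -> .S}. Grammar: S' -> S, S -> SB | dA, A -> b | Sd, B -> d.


Start: S' -> .S
For each item with dot before a nonterminal B, add B -> .γ for every B-production
Closure: [S' -> .S, S -> .SB, S -> .dA]


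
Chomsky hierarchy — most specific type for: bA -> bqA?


LHS has context (more than one symbol) and |LHS| ≤ |RHS|
Classification: Type 1 (Context-Sensitive)


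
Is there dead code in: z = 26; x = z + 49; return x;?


z is read by x's definition; x is returned
No dead code


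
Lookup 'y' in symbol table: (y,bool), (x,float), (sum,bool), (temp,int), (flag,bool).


Lookup 'y' → type bool


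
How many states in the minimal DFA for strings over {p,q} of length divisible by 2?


Track length mod 2: states 0..1, accept at 0
Minimal DFA: 2 states


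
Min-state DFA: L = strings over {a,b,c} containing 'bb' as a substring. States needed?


KMP-style automaton: 2 progress states + 1 absorbing accept = 3
Minimal DFA: 3 states


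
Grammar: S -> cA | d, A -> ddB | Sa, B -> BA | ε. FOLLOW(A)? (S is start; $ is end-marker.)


$ ∈ FOLLOW(S). For each A -> αBβ: add FIRST(β)\{ε} to FOLLOW(B); if β nullable, add FOLLOW(A).
FOLLOW(A) = {$, a, c, d}


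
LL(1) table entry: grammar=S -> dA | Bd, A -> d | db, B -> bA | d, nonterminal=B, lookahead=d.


For [B, d]: 'd' ∈ FIRST(d)
Entry: B -> d


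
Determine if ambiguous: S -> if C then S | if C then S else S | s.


dangling else: 'if C then if C then s else s' parses two ways
Ambiguous


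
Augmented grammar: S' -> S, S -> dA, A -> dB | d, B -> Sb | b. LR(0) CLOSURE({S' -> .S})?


Start: S' -> .S
For each item with dot before a nonterminal B, add B -> .γ for every B-production
Closure: [S' -> .S, S -> .dA]


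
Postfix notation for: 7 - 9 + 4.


Left to right (same or higher precedence on left)
Postfix: 7 9 - 4 +


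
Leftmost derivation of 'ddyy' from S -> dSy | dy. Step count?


Derivation: S => dSy => ddyy
Steps: 2


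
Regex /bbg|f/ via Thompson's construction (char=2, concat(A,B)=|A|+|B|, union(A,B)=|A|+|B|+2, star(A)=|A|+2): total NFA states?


Syntax tree has 4 char leaf(s), 1 union(s), 0 star(s)
chars contribute 4×2 = 8; each union adds +2; each star adds +2
Total: 8 + 2 + 0 = 10 states


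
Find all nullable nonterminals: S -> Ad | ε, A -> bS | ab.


A nonterminal is nullable iff some alternative derives ε (directly, or every symbol in it is nullable)
Nullable: {S}


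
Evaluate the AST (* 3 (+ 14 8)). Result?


Evaluate inner: (+ 14 8) = 22
Evaluate root: (* 3 22) = 66
Result: 66


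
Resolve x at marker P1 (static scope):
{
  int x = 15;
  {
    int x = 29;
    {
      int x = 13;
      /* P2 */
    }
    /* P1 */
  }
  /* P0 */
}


x declared in the same block as P1
x = 29


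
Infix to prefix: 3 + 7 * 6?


'*' binds tighter: tree is (+ 3 (* 7 6))
Prefix: + 3 * 7 6


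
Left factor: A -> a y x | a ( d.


Common prefix: 'a'
Factored: A -> a A', A' -> y x | ( d


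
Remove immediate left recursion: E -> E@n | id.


Left-recursive alternatives: E@n; non-recursive: id
Introduce E': E -> idE', E' -> @nE' | ε


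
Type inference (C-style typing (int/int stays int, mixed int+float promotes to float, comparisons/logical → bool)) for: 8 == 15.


Operand types: int == int
Rule: comparison yields bool
Result type: bool


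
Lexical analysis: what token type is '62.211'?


Pattern: digits with a decimal point
Type: FLOAT_LITERAL


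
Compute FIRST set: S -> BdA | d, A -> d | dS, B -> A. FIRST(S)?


Per alternative of S: FIRST(BdA) = {d}; FIRST(d) = {d}
FIRST(S) = {d}


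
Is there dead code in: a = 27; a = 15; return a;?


first assignment to a is overwritten before any read
Dead: 'a = 27'


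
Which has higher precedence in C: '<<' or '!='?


'<<' is shift (level 8); '!=' is equality (level 6)
Higher level binds tighter
'<<' has higher precedence than '!='


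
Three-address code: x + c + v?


Break into single-operator statements:
t1 = x + c
t2 = t1 + v


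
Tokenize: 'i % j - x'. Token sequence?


Scan left to right, longest-match per lexeme
Tokens: ID(i), OP(%), ID(j), OP(-), ID(x)


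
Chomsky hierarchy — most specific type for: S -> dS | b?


Right-linear: every RHS is a terminal or a terminal followed by one nonterminal
Classification: Type 3 (Regular)


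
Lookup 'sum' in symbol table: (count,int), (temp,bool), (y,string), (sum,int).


Lookup 'sum' → type int


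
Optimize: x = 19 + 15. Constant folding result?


19 + 15 = 34 at compile time
Optimized: x = 34


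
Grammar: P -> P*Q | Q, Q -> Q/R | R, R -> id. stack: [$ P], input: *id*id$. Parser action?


shift '*' to continue P -> P*Q
Action: shift


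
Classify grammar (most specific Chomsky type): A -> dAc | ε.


Single nonterminal LHS, but d^n c^n is not regular
Classification: Type 2 (Context-Free)


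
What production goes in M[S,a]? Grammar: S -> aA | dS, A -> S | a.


For [S, a]: 'a' ∈ FIRST(aA)
Entry: S -> aA


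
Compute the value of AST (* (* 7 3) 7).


Evaluate inner: (* 7 3) = 21
Evaluate root: (* 21 7) = 147
Result: 147


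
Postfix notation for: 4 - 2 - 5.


Left to right (same or higher precedence on left)
Postfix: 4 2 - 5 -


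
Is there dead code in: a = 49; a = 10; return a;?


first assignment to a is overwritten before any read
Dead: 'a = 49'


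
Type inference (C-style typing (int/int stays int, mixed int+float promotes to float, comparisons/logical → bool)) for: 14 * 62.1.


Operand types: int * float
Rule: mixed int/float promotes to float; int/int stays int
Result type: float


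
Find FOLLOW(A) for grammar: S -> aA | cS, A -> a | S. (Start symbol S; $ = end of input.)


$ ∈ FOLLOW(S). For each A -> αBβ: add FIRST(β)\{ε} to FOLLOW(B); if β nullable, add FOLLOW(A).
FOLLOW(A) = {$}


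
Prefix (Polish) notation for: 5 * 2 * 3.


left-to-right (same/higher precedence on left): tree is (* (* 5 2) 3)
Prefix: * * 5 2 3


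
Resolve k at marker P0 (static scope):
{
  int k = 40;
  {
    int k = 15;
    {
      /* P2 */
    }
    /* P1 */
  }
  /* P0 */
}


k declared in the same block as P0
k = 40


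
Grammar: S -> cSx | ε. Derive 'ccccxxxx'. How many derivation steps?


Derivation: S => cSx => ccSxx => cccSxxx => ccccSxxxx => ccccxxxx
Steps: 5


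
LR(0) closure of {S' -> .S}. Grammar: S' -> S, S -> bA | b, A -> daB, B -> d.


Start: S' -> .S
For each item with dot before a nonterminal B, add B -> .γ for every B-production
Closure: [S' -> .S, S -> .bA, S -> .b]


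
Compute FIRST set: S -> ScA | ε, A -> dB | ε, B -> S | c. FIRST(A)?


Per alternative of A: FIRST(dB) = {d}; FIRST(ε) = {ε}
FIRST(A) = {d, ε}


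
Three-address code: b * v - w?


Break into single-operator statements:
t1 = b * v
t2 = t1 - w


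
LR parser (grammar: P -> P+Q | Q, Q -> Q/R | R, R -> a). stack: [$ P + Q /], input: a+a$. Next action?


no handle; shift 'a'
Action: shift


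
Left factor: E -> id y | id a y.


Common prefix: 'id'
Factored: E -> id E', E' -> y | a y


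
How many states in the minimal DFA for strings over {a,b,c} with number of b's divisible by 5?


Track (count of b) mod 5: states 0..4, accept at 0
Minimal DFA: 5 states


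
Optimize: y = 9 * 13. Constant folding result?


9 * 13 = 117 at compile time
Optimized: y = 117


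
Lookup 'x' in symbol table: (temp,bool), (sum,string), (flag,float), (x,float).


Lookup 'x' → type float


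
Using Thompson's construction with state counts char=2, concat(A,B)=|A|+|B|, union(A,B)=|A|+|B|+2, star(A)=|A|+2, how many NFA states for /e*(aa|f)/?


Syntax tree has 4 char leaf(s), 1 union(s), 1 star(s)
chars contribute 4×2 = 8; each union adds +2; each star adds +2
Total: 8 + 2 + 2 = 12 states


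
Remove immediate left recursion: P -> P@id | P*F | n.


Left-recursive alternatives: P@id, P*F; non-recursive: n
Introduce P': P -> nP', P' -> @idP' | *FP' | ε


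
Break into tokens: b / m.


Scan left to right, longest-match per lexeme
Tokens: ID(b), OP(/), ID(m)


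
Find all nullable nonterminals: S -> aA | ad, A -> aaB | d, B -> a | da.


A nonterminal is nullable iff some alternative derives ε (directly, or every symbol in it is nullable)
Nullable: {}


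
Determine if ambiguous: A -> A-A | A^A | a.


'a-a^a' has two parse trees (no precedence encoded between - and ^)
Ambiguous


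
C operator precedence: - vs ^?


'-' is additive (level 9); '^' is bitwise XOR (level 4)
Higher level binds tighter
'-' has higher precedence than '^'


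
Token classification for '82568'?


Pattern: digits only
Type: INTEGER_LITERAL


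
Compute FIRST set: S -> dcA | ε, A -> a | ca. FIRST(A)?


Per alternative of A: FIRST(a) = {a}; FIRST(ca) = {c}
FIRST(A) = {a, c}


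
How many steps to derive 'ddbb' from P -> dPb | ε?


Derivation: P => dPb => ddPbb => ddbb
Steps: 3


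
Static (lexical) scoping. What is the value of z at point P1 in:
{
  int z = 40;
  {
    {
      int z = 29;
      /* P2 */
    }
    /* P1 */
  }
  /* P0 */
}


P1's block does not declare z; resolves to the enclosing declaration at depth 0
z = 40


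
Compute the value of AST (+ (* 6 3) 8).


Evaluate inner: (* 6 3) = 18
Evaluate root: (+ 18 8) = 26
Result: 26


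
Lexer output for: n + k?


Scan left to right, longest-match per lexeme
Tokens: ID(n), OP(+), ID(k)


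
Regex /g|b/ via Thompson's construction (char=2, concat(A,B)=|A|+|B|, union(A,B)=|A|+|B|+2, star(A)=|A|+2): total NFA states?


Syntax tree has 2 char leaf(s), 1 union(s), 0 star(s)
chars contribute 2×2 = 4; each union adds +2; each star adds +2
Total: 4 + 2 + 0 = 6 states


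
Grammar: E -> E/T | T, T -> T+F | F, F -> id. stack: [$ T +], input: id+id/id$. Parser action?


no handle; shift 'id'
Action: shift


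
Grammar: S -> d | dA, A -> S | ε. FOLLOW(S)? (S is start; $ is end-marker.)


$ ∈ FOLLOW(S). For each A -> αBβ: add FIRST(β)\{ε} to FOLLOW(B); if β nullable, add FOLLOW(A).
FOLLOW(S) = {$}


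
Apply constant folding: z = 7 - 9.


7 - 9 = -2 at compile time
Optimized: z = -2


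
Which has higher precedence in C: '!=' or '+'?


'+' is additive (level 9); '!=' is equality (level 6)
Higher level binds tighter
'+' has higher precedence than '!='


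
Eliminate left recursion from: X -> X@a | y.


Left-recursive alternatives: X@a; non-recursive: y
Introduce X': X -> yX', X' -> @aX' | ε


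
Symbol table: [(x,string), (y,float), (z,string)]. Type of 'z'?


Lookup 'z' → type string


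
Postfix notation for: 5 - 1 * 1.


* has higher precedence, evaluate 1*1 first
Postfix: 5 1 1 * -


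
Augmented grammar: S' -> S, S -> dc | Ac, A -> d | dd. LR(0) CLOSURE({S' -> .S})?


Start: S' -> .S
For each item with dot before a nonterminal B, add B -> .γ for every B-production
Closure: [S' -> .S, S -> .dc, S -> .Ac, A -> .d, A -> .dd]


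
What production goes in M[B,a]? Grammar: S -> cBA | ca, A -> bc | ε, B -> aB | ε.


For [B, a]: 'a' ∈ FIRST(aB)
Entry: B -> aB


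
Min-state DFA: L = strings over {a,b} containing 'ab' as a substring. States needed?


KMP-style automaton: 2 progress states + 1 absorbing accept = 3
Minimal DFA: 3 states


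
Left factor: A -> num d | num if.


Common prefix: 'num'
Factored: A -> num A', A' -> d | if


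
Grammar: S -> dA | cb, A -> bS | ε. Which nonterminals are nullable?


A nonterminal is nullable iff some alternative derives ε (directly, or every symbol in it is nullable)
Nullable: {A}


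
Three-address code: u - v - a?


Break into single-operator statements:
t1 = u - v
t2 = t1 - a


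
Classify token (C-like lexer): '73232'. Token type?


Pattern: digits only
Type: INTEGER_LITERAL


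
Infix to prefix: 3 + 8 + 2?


left-to-right (same/higher precedence on left): tree is (+ (+ 3 8) 2)
Prefix: + + 3 8 2


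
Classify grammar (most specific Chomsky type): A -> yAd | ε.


Single nonterminal LHS, but y^n d^n is not regular
Classification: Type 2 (Context-Free)


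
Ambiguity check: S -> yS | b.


right-linear, alternatives start with distinct terminals 'y' vs 'b': unique leftmost derivation
Unambiguous


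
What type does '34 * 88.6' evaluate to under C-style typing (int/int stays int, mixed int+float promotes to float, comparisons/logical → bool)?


Operand types: int * float
Rule: mixed int/float promotes to float; int/int stays int
Result type: float


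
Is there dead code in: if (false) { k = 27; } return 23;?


condition is constant false, so the whole block is unreachable
Dead: 'if (false) { k = 27; }'


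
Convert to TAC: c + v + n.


Break into single-operator statements:
t1 = c + v
t2 = t1 + n


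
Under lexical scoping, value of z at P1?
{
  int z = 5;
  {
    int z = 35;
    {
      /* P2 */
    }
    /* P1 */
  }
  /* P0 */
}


z declared in the same block as P1
z = 35


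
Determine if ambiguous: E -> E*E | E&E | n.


'n*n&n' has two parse trees (no precedence encoded between * and &)
Ambiguous


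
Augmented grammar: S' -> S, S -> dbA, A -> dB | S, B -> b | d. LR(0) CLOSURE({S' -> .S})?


Start: S' -> .S
For each item with dot before a nonterminal B, add B -> .γ for every B-production
Closure: [S' -> .S, S -> .dbA]


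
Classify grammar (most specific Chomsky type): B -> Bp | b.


Left-linear: every RHS is a terminal or one nonterminal followed by a terminal
Classification: Type 3 (Regular)


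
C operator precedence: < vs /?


'/' is multiplicative (level 10); '<' is relational (level 7)
Higher level binds tighter
'/' has higher precedence than '<'


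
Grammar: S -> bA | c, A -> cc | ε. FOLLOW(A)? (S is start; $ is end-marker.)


$ ∈ FOLLOW(S). For each A -> αBβ: add FIRST(β)\{ε} to FOLLOW(B); if β nullable, add FOLLOW(A).
FOLLOW(A) = {$}


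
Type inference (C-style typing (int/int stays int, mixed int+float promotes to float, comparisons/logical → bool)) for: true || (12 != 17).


Operand types: bool || bool
Rule: logical operators take bool operands and yield bool
Result type: bool


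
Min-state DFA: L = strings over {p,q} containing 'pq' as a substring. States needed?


KMP-style automaton: 2 progress states + 1 absorbing accept = 3
Minimal DFA: 3 states


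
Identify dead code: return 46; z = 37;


statement follows a return and is unreachable
Dead: 'z = 37'


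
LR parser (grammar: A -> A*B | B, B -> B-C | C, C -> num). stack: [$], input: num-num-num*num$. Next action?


no handle on stack; shift 'num'
Action: shift


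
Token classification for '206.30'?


Pattern: digits with a decimal point
Type: FLOAT_LITERAL


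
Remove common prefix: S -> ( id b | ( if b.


Common prefix: '('
Factored: S -> ( S', S' -> id b | if b


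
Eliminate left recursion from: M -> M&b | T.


Left-recursive alternatives: M&b; non-recursive: T
Introduce M': M -> TM', M' -> &bM' | ε


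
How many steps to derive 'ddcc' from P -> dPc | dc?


Derivation: P => dPc => ddcc
Steps: 2


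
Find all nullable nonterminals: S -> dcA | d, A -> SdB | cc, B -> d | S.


A nonterminal is nullable iff some alternative derives ε (directly, or every symbol in it is nullable)
Nullable: {}


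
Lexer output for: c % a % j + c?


Scan left to right, longest-match per lexeme
Tokens: ID(c), OP(%), ID(a), OP(%), ID(j), OP(+), ID(c)


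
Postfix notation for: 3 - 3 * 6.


* has higher precedence, evaluate 3*6 first
Postfix: 3 3 6 * -


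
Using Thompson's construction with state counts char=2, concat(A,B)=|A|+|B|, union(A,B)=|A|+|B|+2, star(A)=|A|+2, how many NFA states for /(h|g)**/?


Syntax tree has 2 char leaf(s), 1 union(s), 2 star(s)
chars contribute 2×2 = 4; each union adds +2; each star adds +2
Total: 4 + 2 + 4 = 10 states


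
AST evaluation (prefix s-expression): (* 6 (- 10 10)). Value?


Evaluate inner: (- 10 10) = 0
Evaluate root: (* 6 0) = 0
Result: 0


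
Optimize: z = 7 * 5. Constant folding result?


7 * 5 = 35 at compile time
Optimized: z = 35


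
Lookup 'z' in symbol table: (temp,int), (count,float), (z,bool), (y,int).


Lookup 'z' → type bool


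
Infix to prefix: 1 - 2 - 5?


left-to-right (same/higher precedence on left): tree is (- (- 1 2) 5)
Prefix: - - 1 2 5


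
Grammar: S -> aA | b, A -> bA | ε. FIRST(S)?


Per alternative of S: FIRST(aA) = {a}; FIRST(b) = {b}
FIRST(S) = {a, b}


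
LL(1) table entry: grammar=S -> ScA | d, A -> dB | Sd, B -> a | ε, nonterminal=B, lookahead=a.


For [B, a]: 'a' ∈ FIRST(a)
Entry: B -> a


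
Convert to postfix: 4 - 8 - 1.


Left to right (same or higher precedence on left)
Postfix: 4 8 - 1 -


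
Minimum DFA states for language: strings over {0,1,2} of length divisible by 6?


Track length mod 6: states 0..5, accept at 0
Minimal DFA: 6 states


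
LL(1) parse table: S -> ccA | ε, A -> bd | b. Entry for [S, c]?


For [S, c]: 'c' ∈ FIRST(ccA)
Entry: S -> ccA


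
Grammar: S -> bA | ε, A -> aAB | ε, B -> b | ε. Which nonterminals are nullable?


A nonterminal is nullable iff some alternative derives ε (directly, or every symbol in it is nullable)
Nullable: {A, B, S}


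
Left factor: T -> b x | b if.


Common prefix: 'b'
Factored: T -> b T', T' -> x | if


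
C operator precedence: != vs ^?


'!=' is equality (level 6); '^' is bitwise XOR (level 4)
Higher level binds tighter
'!=' has higher precedence than '^'


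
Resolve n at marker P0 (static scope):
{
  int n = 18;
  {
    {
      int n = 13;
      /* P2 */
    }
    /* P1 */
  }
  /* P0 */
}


n declared in the same block as P0
n = 18


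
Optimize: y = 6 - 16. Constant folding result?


6 - 16 = -10 at compile time
Optimized: y = -10


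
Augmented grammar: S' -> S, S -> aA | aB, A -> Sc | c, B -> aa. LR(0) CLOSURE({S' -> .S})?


Start: S' -> .S
For each item with dot before a nonterminal B, add B -> .γ for every B-production
Closure: [S' -> .S, S -> .aA, S -> .aB]


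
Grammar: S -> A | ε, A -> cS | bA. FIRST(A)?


Per alternative of A: FIRST(cS) = {c}; FIRST(bA) = {b}
FIRST(A) = {b, c}


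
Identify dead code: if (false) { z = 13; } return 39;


condition is constant false, so the whole block is unreachable
Dead: 'if (false) { z = 13; }'


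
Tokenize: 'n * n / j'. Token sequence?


Scan left to right, longest-match per lexeme
Tokens: ID(n), OP(*), ID(n), OP(/), ID(j)


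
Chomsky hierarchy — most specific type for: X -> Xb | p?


Left-linear: every RHS is a terminal or one nonterminal followed by a terminal
Classification: Type 3 (Regular)


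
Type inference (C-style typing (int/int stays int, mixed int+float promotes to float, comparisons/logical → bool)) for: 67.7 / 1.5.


Operand types: float / float
Rule: mixed int/float promotes to float; int/int stays int
Result type: float


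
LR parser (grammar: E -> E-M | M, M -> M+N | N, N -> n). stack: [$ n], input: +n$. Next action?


'n' on top is the handle for N -> n
Action: reduce (N -> n)


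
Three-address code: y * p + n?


Break into single-operator statements:
t1 = y * p
t2 = t1 + n


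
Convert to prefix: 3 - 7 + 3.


left-to-right (same/higher precedence on left): tree is (+ (- 3 7) 3)
Prefix: + - 3 7 3


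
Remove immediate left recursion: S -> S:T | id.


Left-recursive alternatives: S:T; non-recursive: id
Introduce S': S -> idS', S' -> :TS' | ε


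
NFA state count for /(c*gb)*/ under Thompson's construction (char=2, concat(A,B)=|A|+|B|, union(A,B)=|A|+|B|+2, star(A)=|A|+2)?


Syntax tree has 3 char leaf(s), 0 union(s), 2 star(s)
chars contribute 3×2 = 6; each union adds +2; each star adds +2
Total: 6 + 0 + 4 = 10 states


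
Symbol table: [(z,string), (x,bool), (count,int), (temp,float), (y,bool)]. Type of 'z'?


Lookup 'z' → type string


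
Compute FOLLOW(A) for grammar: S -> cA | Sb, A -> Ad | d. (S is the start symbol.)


$ ∈ FOLLOW(S). For each A -> αBβ: add FIRST(β)\{ε} to FOLLOW(B); if β nullable, add FOLLOW(A).
FOLLOW(A) = {$, b, d}


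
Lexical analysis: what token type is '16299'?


Pattern: digits only
Type: INTEGER_LITERAL


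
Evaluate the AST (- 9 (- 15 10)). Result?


Evaluate inner: (- 15 10) = 5
Evaluate root: (- 9 5) = 4
Result: 4


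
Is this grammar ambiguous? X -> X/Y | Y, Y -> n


precedence layered via separate nonterminal Y: deterministic
Unambiguous


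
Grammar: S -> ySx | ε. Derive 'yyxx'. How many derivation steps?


Derivation: S => ySx => yySxx => yyxx
Steps: 3


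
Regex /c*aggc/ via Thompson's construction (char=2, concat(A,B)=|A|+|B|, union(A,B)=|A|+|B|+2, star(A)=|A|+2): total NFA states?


Syntax tree has 5 char leaf(s), 0 union(s), 1 star(s)
chars contribute 5×2 = 10; each union adds +2; each star adds +2
Total: 10 + 0 + 2 = 12 states


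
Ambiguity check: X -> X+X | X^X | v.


'v+v^v' has two parse trees (no precedence encoded between + and ^)
Ambiguous


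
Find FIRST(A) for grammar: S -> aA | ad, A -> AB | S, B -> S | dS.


Per alternative of A: FIRST(AB) = {a}; FIRST(S) = {a}
FIRST(A) = {a}


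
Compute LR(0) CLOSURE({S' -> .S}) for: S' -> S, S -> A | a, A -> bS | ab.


Start: S' -> .S
For each item with dot before a nonterminal B, add B -> .γ for every B-production
Closure: [S' -> .S, S -> .A, S -> .a, A -> .bS, A -> .ab]


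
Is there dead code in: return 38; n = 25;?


statement follows a return and is unreachable
Dead: 'n = 25'
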